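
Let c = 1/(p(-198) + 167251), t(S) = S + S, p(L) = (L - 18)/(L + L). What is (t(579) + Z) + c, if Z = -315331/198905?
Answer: 423177060866408/365938855135 ≈ 1156.4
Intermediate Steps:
p(L) = (-18 + L)/(2*L) (p(L) = (-18 + L)/((2*L)) = (-18 + L)*(1/(2*L)) = (-18 + L)/(2*L))
t(S) = 2*S
Z = -315331/198905 (Z = -315331*1/198905 = -315331/198905 ≈ -1.5853)
c = 11/1839767 (c = 1/((½)*(-18 - 198)/(-198) + 167251) = 1/((½)*(-1/198)*(-216) + 167251) = 1/(6/11 + 167251) = 1/(1839767/11) = 11/1839767 ≈ 5.9790e-6)
(t(579) + Z) + c = (2*579 - 315331/198905) + 11/1839767 = (1158 - 315331/198905) + 11/1839767 = 230016659/198905 + 11/1839767 = 423177060866408/365938855135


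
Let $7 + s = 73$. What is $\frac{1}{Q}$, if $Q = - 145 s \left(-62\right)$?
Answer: $\frac{1}{593340} \approx 1.6854 \cdot 10^{-6}$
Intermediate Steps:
$s = 66$ ($s = -7 + 73 = 66$)
$Q = 593340$ ($Q = \left(-145\right) 66 \left(-62\right) = \left(-9570\right) \left(-62\right) = 593340$)
$\frac{1}{Q} = \frac{1}{593340}$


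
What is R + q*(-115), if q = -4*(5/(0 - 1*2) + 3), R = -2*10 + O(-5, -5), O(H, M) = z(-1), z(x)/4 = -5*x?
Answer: 230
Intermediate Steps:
z(x) = -20*x (z(x) = 4*(-5*x) = -20*x)
O(H, M) = 20 (O(H, M) = -20*(-1) = 20)
R = 0 (R = -2*10 + 20 = -20 + 20 = 0)
q = -2 (q = -4*(5/(0 - 2) + 3) = -4*(5/(-2) + 3) = -4*(5*(-½) + 3) = -4*(-5/2 + 3) = -4*½ = -2)
R + q*(-115) = 0 - 2*(-115) = 0 + 230 = 230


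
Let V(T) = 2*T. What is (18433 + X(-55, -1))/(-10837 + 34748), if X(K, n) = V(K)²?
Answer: 30533/23911 ≈ 1.2769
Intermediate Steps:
X(K, n) = 4*K² (X(K, n) = (2*K)² = 4*K²)
(18433 + X(-55, -1))/(-10837 + 34748) = (18433 + 4*(-55)²)/(-10837 + 34748) = (18433 + 4*3025)/23911 = (18433 + 12100)*(1/23911) = 30533*(1/23911) = 30533/23911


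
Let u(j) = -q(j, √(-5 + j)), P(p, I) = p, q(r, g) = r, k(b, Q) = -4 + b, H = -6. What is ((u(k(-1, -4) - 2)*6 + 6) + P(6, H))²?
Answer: 2916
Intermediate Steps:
u(j) = -j
((u(k(-1, -4) - 2)*6 + 6) + P(6, H))² = ((-((-4 - 1) - 2)*6 + 6) + 6)² = ((-(-5 - 2)*6 + 6) + 6)² = ((-1*(-7)*6 + 6) + 6)² = ((7*6 + 6) + 6)² = ((42 + 6) + 6)² = (48 + 6)² = 54² = 2916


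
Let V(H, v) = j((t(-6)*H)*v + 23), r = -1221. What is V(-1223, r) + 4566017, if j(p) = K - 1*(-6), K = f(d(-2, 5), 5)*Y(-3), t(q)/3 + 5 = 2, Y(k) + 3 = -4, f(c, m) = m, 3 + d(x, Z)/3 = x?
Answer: 4565988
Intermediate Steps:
d(x, Z) = -9 + 3*x
Y(k) = -7 (Y(k) = -3 - 4 = -7)
t(q) = -9 (t(q) = -15 + 3*2 = -15 + 6 = -9)
K = -35 (K = 5*(-7) = -35)
j(p) = -29 (j(p) = -35 - 1*(-6) = -35 + 6 = -29)
V(H, v) = -29
V(-1223, r) + 4566017 = -29 + 4566017 = 4565988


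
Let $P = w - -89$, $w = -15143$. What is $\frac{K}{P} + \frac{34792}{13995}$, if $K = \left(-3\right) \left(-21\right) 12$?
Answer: $\frac{85529758}{35113455} \approx 2.4358$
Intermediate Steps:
$P = -15054$ ($P = -15143 - -89 = -15143 + 89 = -15054$)
$K = 756$ ($K = 63 \cdot 12 = 756$)
$\frac{K}{P} + \frac{34792}{13995} = \frac{756}{-15054} + \frac{34792}{13995} = 756 \left(- \frac{1}{15054}\right) + 34792 \cdot \frac{1}{13995} = - \frac{126}{2509} + \frac{34792}{13995} = \frac{85529758}{35113455}$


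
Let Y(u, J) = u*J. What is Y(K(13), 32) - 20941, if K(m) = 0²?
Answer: -20941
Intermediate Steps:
K(m) = 0
Y(u, J) = J*u
Y(K(13), 32) - 20941 = 32*0 - 20941 = 0 - 20941 = -20941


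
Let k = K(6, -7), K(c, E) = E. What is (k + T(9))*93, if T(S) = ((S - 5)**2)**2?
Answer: 23157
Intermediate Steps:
T(S) = (-5 + S)**4 (T(S) = ((-5 + S)**2)**2 = (-5 + S)**4)
k = -7
(k + T(9))*93 = (-7 + (-5 + 9)**4)*93 = (-7 + 4**4)*93 = (-7 + 256)*93 = 249*93 = 23157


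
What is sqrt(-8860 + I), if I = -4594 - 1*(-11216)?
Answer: I*sqrt(2238) ≈ 47.307*I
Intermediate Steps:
I = 6622 (I = -4594 + 11216 = 6622)
sqrt(-8860 + I) = sqrt(-8860 + 6622) = sqrt(-2238) = I*sqrt(2238)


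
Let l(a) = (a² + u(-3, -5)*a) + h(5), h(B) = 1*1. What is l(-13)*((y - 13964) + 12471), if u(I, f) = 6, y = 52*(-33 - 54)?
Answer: -553564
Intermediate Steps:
h(B) = 1
y = -4524 (y = 52*(-87) = -4524)
l(a) = 1 + a² + 6*a (l(a) = (a² + 6*a) + 1 = 1 + a² + 6*a)
l(-13)*((y - 13964) + 12471) = (1 + (-13)² + 6*(-13))*((-4524 - 13964) + 12471) = (1 + 169 - 78)*(-18488 + 12471) = 92*(-6017) = -553564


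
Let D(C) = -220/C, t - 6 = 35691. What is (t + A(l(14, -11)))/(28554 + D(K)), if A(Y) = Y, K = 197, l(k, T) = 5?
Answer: 3516647/2812459 ≈ 1.2504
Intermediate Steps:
t = 35697 (t = 6 + 35691 = 35697)
(t + A(l(14, -11)))/(28554 + D(K)) = (35697 + 5)/(28554 - 220/197) = 35702/(28554 - 220*1/197) = 35702/(28554 - 220/197) = 35702/(5624918/197) = 35702*(197/5624918) = 3516647/2812459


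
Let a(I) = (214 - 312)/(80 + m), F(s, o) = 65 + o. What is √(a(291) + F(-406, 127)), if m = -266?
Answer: √1665165/93 ≈ 13.875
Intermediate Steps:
a(I) = 49/93 (a(I) = (214 - 312)/(80 - 266) = -98/(-186) = -98*(-1/186) = 49/93)
√(a(291) + F(-406, 127)) = √(49/93 + (65 + 127)) = √(49/93 + 192) = √(17905/93) = √1665165/93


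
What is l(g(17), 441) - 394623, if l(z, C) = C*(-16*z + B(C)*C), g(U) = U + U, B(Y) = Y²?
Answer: 37822224834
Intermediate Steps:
g(U) = 2*U
l(z, C) = C*(C³ - 16*z) (l(z, C) = C*(-16*z + C²*C) = C*(-16*z + C³) = C*(C³ - 16*z))
l(g(17), 441) - 394623 = 441*(441³ - 32*17) - 394623 = 441*(85766121 - 16*34) - 394623 = 441*(85766121 - 544) - 394623 = 441*85765577 - 394623 = 37822619457 - 394623 = 37822224834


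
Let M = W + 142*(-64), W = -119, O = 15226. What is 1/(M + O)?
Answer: 1/6019 ≈ 0.00016614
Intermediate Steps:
M = -9207 (M = -119 + 142*(-64) = -119 - 9088 = -9207)
1/(M + O) = 1/(-9207 + 15226) = 1/6019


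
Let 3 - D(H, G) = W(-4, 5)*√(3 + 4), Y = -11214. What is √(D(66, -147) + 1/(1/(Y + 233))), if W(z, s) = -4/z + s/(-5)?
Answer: I*√10978 ≈ 104.78*I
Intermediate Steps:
W(z, s) = -4/z - s/5 (W(z, s) = -4/z + s*(-⅕) = -4/z - s/5)
D(H, G) = 3 (D(H, G) = 3 - (-4/(-4) - ⅕*5)*√(3 + 4) = 3 - (-4*(-¼) - 1)*√7 = 3 - (1 - 1)*√7 = 3 - 0*√7 = 3 - 1*0 = 3 + 0 = 3)
√(D(66, -147) + 1/(1/(Y + 233))) = √(3 + 1/(1/(-11214 + 233))) = √(3 + 1/(1/(-10981))) = √(3 + 1/(-1/10981)) = √(3 - 10981) = √(-10978) = I*√10978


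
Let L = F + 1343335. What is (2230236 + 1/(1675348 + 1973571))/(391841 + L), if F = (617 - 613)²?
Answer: 8137950514885/6331575057448 ≈ 1.2853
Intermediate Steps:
F = 16 (F = 4² = 16)
L = 1343351 (L = 16 + 1343335 = 1343351)
(2230236 + 1/(1675348 + 1973571))/(391841 + L) = (2230236 + 1/(1675348 + 1973571))/(391841 + 1343351) = (2230236 + 1/3648919)/1735192 = (2230236 + 1/3648919)*(1/1735192) = (8137950514885/3648919)*(1/1735192) = 8137950514885/6331575057448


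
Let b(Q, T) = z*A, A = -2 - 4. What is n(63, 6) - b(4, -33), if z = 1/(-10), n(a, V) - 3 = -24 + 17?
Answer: -23/5 ≈ -4.6000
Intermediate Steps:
n(a, V) = -4 (n(a, V) = 3 + (-24 + 17) = 3 - 7 = -4)
A = -6
z = -⅒ ≈ -0.10000
b(Q, T) = ⅗ (b(Q, T) = -⅒*(-6) = ⅗)
n(63, 6) - b(4, -33) = -4 - 1*⅗ = -4 - ⅗ = -23/5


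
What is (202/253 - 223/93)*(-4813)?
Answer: 181127629/23529 ≈ 7698.1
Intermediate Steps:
(202/253 - 223/93)*(-4813) = -37633/23529*(-4813) = 181127629/23529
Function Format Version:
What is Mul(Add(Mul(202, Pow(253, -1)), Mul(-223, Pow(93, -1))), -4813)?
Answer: Rational(181127629, 23529) ≈ 7698.1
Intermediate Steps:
Mul(Add(Mul(202, Pow(253, -1)), Mul(-223, Pow(93, -1))), -4813) = Mul(Add(Mul(202, Rational(1, 253)), Mul(-223, Rational(1, 93))), -4813) = Mul(Add(Rational(202, 253), Rational(-223, 93)), -4813) = Mul(Rational(-37633, 23529), -4813) = Rational(181127629, 23529)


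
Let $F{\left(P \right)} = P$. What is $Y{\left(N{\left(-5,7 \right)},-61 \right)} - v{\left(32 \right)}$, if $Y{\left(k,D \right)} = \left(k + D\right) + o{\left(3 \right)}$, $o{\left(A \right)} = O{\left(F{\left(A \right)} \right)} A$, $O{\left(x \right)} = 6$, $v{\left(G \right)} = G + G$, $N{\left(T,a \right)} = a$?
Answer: $-100$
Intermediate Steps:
$v{\left(G \right)} = 2 G$
$o{\left(A \right)} = 6 A$
$Y{\left(k,D \right)} = 18 + D + k$ ($Y{\left(k,D \right)} = \left(k + D\right) + 6 \cdot 3 = \left(D + k\right) + 18 = 18 + D + k$)
$Y{\left(N{\left(-5,7 \right)},-61 \right)} - v{\left(32 \right)} = \left(18 - 61 + 7\right) - 2 \cdot 32 = -36 - 64 = -100$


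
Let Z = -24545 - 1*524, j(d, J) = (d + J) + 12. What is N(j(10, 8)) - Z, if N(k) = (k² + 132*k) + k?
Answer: 29959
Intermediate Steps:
j(d, J) = 12 + J + d (j(d, J) = (J + d) + 12 = 12 + J + d)
Z = -25069 (Z = -24545 - 524 = -25069)
N(k) = k² + 133*k
N(j(10, 8)) - Z = (12 + 8 + 10)*(133 + (12 + 8 + 10)) - 1*(-25069) = 30*(133 + 30) + 25069 = 30*163 + 25069 = 4890 + 25069 = 29959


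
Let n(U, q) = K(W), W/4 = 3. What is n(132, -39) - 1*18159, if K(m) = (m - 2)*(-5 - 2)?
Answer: -18229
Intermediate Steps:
W = 12 (W = 4*3 = 12)
K(m) = 14 - 7*m (K(m) = (-2 + m)*(-7) = 14 - 7*m)
n(U, q) = -70 (n(U, q) = 14 - 7*12 = 14 - 84 = -70)
n(132, -39) - 1*18159 = -70 - 1*18159 = -70 - 18159 = -18229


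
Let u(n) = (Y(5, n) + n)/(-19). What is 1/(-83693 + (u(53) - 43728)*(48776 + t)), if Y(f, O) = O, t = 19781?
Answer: -19/56968206633 ≈ -3.3352e-10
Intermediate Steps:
u(n) = -2*n/19 (u(n) = (n + n)/(-19) = (2*n)*(-1/19) = -2*n/19)
1/(-83693 + (u(53) - 43728)*(48776 + t)) = 1/(-83693 + (-2/19*53 - 43728)*(48776 + 19781)) = 1/(-83693 + (-106/19 - 43728)*68557) = 1/(-83693 - 830938/19*68557) = 1/(-83693 - 56966616466/19) = 1/(-56968206633/19) = -19/56968206633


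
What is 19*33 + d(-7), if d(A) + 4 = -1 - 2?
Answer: 620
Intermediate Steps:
d(A) = -7 (d(A) = -4 + (-1 - 2) = -4 - 3 = -7)
19*33 + d(-7) = 19*33 - 7 = 627 - 7 = 620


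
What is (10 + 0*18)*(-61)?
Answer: -610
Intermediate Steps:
(10 + 0*18)*(-61) = (10 + 0)*(-61) = 10*(-61) = -610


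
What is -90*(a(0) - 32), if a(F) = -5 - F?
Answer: 3330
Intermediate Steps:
-90*(a(0) - 32) = -90*((-5 - 1*0) - 32) = -90*((-5 + 0) - 32) = -90*(-5 - 32) = -90*(-37) = 3330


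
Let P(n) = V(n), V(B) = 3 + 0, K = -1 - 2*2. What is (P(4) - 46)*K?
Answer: 215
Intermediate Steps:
K = -5 (K = -1 - 4 = -5)
V(B) = 3
P(n) = 3
(P(4) - 46)*K = (3 - 46)*(-5) = -43*(-5) = 215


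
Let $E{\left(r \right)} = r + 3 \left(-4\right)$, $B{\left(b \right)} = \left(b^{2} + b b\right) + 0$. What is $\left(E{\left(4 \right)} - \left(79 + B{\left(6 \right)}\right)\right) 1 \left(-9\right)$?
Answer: $1431$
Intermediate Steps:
$B{\left(b \right)} = 2 b^{2}$ ($B{\left(b \right)} = \left(b^{2} + b^{2}\right) + 0 = 2 b^{2} + 0 = 2 b^{2}$)
$E{\left(r \right)} = -12 + r$ ($E{\left(r \right)} = r - 12 = -12 + r$)
$\left(E{\left(4 \right)} - \left(79 + B{\left(6 \right)}\right)\right) 1 \left(-9\right) = \left(\left(-12 + 4\right) - \left(79 + 2 \cdot 6^{2}\right)\right) 1 \left(-9\right) = \left(-8 - \left(79 + 2 \cdot 36\right)\right) \left(-9\right) = \left(-8 - 151\right) \left(-9\right) = \left(-159\right) \left(-9\right) = 1431$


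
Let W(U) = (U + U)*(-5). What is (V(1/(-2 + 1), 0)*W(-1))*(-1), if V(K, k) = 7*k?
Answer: 0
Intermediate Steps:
W(U) = -10*U (W(U) = (2*U)*(-5) = -10*U)
(V(1/(-2 + 1), 0)*W(-1))*(-1) = ((7*0)*(-10*(-1)))*(-1) = (0*10)*(-1) = 0*(-1) = 0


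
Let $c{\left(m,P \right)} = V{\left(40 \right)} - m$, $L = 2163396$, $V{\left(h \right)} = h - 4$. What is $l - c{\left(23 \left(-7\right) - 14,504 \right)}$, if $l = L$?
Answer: $2163185$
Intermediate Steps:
$V{\left(h \right)} = -4 + h$
$c{\left(m,P \right)} = 36 - m$ ($c{\left(m,P \right)} = \left(-4 + 40\right) - m = 36 - m$)
$l = 2163396$
$l - c{\left(23 \left(-7\right) - 14,504 \right)} = 2163396 - \left(36 - \left(23 \left(-7\right) - 14\right)\right) = 2163396 - \left(36 - \left(-161 - 14\right)\right) = 2163396 - \left(36 - -175\right) = 2163396 - \left(36 + 175\right) = 2163396 - 211 = 2163185$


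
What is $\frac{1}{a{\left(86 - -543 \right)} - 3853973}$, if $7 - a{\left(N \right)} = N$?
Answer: $- \frac{1}{3854595} \approx -2.5943 \cdot 10^{-7}$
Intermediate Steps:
$a{\left(N \right)} = 7 - N$
$\frac{1}{a{\left(86 - -543 \right)} - 3853973} = \frac{1}{\left(7 - \left(86 - -543\right)\right) - 3853973} = \frac{1}{\left(7 - \left(86 + 543\right)\right) - 3853973} = \frac{1}{\left(7 - 629\right) - 3853973} = \frac{1}{-622 - 3853973} = \frac{1}{-3854595} = - \frac{1}{3854595}$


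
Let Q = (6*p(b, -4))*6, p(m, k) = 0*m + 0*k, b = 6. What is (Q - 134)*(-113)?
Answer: 15142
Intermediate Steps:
p(m, k) = 0 (p(m, k) = 0 + 0 = 0)
Q = 0 (Q = (6*0)*6 = 0*6 = 0)
(Q - 134)*(-113) = (0 - 134)*(-113) = -134*(-113) = 15142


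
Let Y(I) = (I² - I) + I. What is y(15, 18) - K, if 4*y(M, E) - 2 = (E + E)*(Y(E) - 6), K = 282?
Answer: 5161/2 ≈ 2580.5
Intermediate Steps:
Y(I) = I²
y(M, E) = ½ + E*(-6 + E²)/2 (y(M, E) = ½ + ((E + E)*(E² - 6))/4 = ½ + ((2*E)*(-6 + E²))/4 = ½ + (2*E*(-6 + E²))/4 = ½ + E*(-6 + E²)/2)
y(15, 18) - K = (½ + (½)*18³ - 3*18) - 1*282 = (½ + (½)*5832 - 54) - 282 = (½ + 2916 - 54) - 282 = 5725/2 - 282 = 5161/2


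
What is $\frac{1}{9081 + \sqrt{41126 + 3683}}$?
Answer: $\frac{9081}{82419752} - \frac{\sqrt{44809}}{82419752} \approx 0.00010761$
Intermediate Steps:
$\frac{1}{9081 + \sqrt{41126 + 3683}} = \frac{1}{9081 + \sqrt{44809}}$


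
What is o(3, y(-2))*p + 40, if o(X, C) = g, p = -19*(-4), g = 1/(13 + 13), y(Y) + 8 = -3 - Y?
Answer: 558/13 ≈ 42.923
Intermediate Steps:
y(Y) = -11 - Y (y(Y) = -8 + (-3 - Y) = -11 - Y)
g = 1/26 ≈ 0.038462
p = 76
o(X, C) = 1/26
o(3, y(-2))*p + 40 = (1/26)*76 + 40 = 38/13 + 40 = 558/13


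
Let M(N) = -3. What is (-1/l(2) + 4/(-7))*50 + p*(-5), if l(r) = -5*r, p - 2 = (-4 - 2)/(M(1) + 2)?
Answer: -445/7 ≈ -63.571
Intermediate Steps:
p = 8 (p = 2 + (-4 - 2)/(-3 + 2) = 2 - 6/(-1) = 2 - 6*(-1) = 2 + 6 = 8)
(-1/l(2) + 4/(-7))*50 + p*(-5) = (-1/((-5*2)) + 4/(-7))*50 + 8*(-5) = (-1/(-10) + 4*(-⅐))*50 - 40 = (-1*(-⅒) - 4/7)*50 - 40 = (⅒ - 4/7)*50 - 40 = -33/70*50 - 40 = -165/7 - 40 = -445/7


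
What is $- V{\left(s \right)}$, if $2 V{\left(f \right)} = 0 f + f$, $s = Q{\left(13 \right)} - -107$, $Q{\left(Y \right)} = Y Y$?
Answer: $-138$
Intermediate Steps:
$Q{\left(Y \right)} = Y^{2}$
$s = 276$ ($s = 13^{2} - -107 = 169 + 107 = 276$)
$V{\left(f \right)} = \frac{f}{2}$ ($V{\left(f \right)} = \frac{0 f + f}{2} = \frac{0 + f}{2} = \frac{f}{2}$)
$- V{\left(s \right)} = - \frac{276}{2} = \left(-1\right) 138 = -138$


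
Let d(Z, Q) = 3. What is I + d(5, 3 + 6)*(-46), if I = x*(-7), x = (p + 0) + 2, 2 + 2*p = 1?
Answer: -297/2 ≈ -148.50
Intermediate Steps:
p = -½ (p = -1 + (½)*1 = -1 + ½ = -½ ≈ -0.50000)
x = 3/2 (x = (-½ + 0) + 2 = -½ + 2 = 3/2 ≈ 1.5000)
I = -21/2 (I = (3/2)*(-7) = -21/2 ≈ -10.500)
I + d(5, 3 + 6)*(-46) = -21/2 + 3*(-46) = -21/2 - 138 = -297/2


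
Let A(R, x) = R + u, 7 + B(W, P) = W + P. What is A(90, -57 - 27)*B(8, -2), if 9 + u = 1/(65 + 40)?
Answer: -8506/105 ≈ -81.010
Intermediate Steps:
u = -944/105 (u = -9 + 1/(65 + 40) = -9 + 1/105 = -944/105 ≈ -8.9905)
B(W, P) = -7 + P + W (B(W, P) = -7 + (W + P) = -7 + (P + W) = -7 + P + W)
A(R, x) = -944/105 + R (A(R, x) = R - 944/105 = -944/105 + R)
A(90, -57 - 27)*B(8, -2) = (-944/105 + 90)*(-7 - 2 + 8) = (8506/105)*(-1) = -8506/105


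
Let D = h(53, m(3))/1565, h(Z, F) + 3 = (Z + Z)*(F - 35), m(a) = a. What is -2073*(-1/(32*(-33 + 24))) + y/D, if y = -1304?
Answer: 38713403/65184 ≈ 593.91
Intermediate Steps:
h(Z, F) = -3 + 2*Z*(-35 + F) (h(Z, F) = -3 + (Z + Z)*(F - 35) = -3 + (2*Z)*(-35 + F) = -3 + 2*Z*(-35 + F))
D = -679/313 (D = (-3 - 70*53 + 2*3*53)/1565 = (-3 - 3710 + 318)*(1/1565) = -3395*1/1565 = -679/313 ≈ -2.1693)
-2073*(-1/(32*(-33 + 24))) + y/D = -2073*(-1/(32*(-33 + 24))) - 1304/(-679/313) = -2073/((-9*(-32))) - 1304*(-313/679) = -2073/288 + 408152/679 = -2073*1/288 + 408152/679 = -691/96 + 408152/679 = 38713403/65184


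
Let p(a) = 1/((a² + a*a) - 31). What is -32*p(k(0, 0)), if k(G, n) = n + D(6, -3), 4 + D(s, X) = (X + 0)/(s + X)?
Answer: -32/19 ≈ -1.6842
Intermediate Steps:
D(s, X) = -4 + X/(X + s) (D(s, X) = -4 + (X + 0)/(s + X) = -4 + X/(X + s))
k(G, n) = -5 + n (k(G, n) = n + (-4*6 - 3*(-3))/(-3 + 6) = n + (-24 + 9)/3 = n + (⅓)*(-15) = n - 5 = -5 + n)
p(a) = 1/(-31 + 2*a²) (p(a) = 1/((a² + a²) - 31) = 1/(2*a² - 31) = 1/(-31 + 2*a²))
-32*p(k(0, 0)) = -32/(-31 + 2*(-5 + 0)²) = -32/(-31 + 2*(-5)²) = -32/(-31 + 2*25) = -32/(-31 + 50) = -32/19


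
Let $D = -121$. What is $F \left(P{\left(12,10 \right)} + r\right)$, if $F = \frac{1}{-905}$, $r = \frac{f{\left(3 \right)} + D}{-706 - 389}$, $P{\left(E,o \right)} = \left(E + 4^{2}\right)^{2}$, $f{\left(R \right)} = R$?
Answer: $- \frac{858598}{990975} \approx -0.86642$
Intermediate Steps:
$P{\left(E,o \right)} = \left(16 + E\right)^{2}$ ($P{\left(E,o \right)} = \left(E + 16\right)^{2} = \left(16 + E\right)^{2}$)
$r = \frac{118}{1095}$ ($r = \frac{3 - 121}{-706 - 389} = - \frac{118}{-1095} = \left(-118\right) \left(- \frac{1}{1095}\right) = \frac{118}{1095} \approx 0.10776$)
$F = - \frac{1}{905} \approx -0.001105$
$F \left(P{\left(12,10 \right)} + r\right) = - \frac{\left(16 + 12\right)^{2} + \frac{118}{1095}}{905} = - \frac{28^{2} + \frac{118}{1095}}{905} = - \frac{784 + \frac{118}{1095}}{905} = \left(- \frac{1}{905}\right) \frac{858598}{1095} = - \frac{858598}{990975}$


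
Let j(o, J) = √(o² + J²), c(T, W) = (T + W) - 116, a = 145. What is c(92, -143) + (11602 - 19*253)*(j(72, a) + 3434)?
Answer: 23333863 + 6795*√26209 ≈ 2.4434e+7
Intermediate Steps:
c(T, W) = -116 + T + W
j(o, J) = √(J² + o²)
c(92, -143) + (11602 - 19*253)*(j(72, a) + 3434) = (-116 + 92 - 143) + (11602 - 19*253)*(√(145² + 72²) + 3434) = -167 + (11602 - 4807)*(√(21025 + 5184) + 3434) = -167 + 6795*(√26209 + 3434) = -167 + 6795*(3434 + √26209) = -167 + (23334030 + 6795*√26209) = 23333863 + 6795*√26209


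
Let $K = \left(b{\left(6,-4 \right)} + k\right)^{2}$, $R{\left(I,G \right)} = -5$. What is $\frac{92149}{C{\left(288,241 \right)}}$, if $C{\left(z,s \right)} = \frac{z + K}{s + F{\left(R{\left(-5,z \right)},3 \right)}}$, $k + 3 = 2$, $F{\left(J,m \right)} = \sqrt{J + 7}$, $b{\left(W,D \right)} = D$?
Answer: $\frac{22207909}{313} + \frac{92149 \sqrt{2}}{313} \approx 71368.0$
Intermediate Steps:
$F{\left(J,m \right)} = \sqrt{7 + J}$
$k = -1$ ($k = -3 + 2 = -1$)
$K = 25$ ($K = \left(-4 - 1\right)^{2} = \left(-5\right)^{2} = 25$)
$C{\left(z,s \right)} = \frac{25 + z}{s + \sqrt{2}}$ ($C{\left(z,s \right)} = \frac{z + 25}{s + \sqrt{7 - 5}} = \frac{25 + z}{s + \sqrt{2}}$)
$\frac{92149}{C{\left(288,241 \right)}} = \frac{92149}{\frac{1}{241 + \sqrt{2}} \left(25 + 288\right)} = \frac{92149}{\frac{1}{241 + \sqrt{2}} \cdot 313} = \frac{92149}{313 \frac{1}{241 + \sqrt{2}}} = 92149 \left(\frac{241}{313} + \frac{\sqrt{2}}{313}\right) = \frac{22207909}{313} + \frac{92149 \sqrt{2}}{313}$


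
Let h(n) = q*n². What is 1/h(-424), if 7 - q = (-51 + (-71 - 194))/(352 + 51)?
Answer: 403/563957312 ≈ 7.1459e-7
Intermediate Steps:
q = 3137/403 (q = 7 - (-51 + (-71 - 194))/(352 + 51) = 7 - (-51 - 265)/403 = 7 - (-316)/403 = 7 - 1*(-316/403) = 7 + 316/403 = 3137/403 ≈ 7.7841)
h(n) = 3137*n²/403
1/h(-424) = 1/((3137/403)*(-424)²) = 1/((3137/403)*179776) = 1/(563957312/403) = 403/563957312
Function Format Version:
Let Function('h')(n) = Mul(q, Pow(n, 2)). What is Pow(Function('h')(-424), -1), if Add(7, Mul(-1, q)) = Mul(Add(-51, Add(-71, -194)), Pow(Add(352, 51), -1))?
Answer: Rational(403, 563957312) ≈ 7.1459e-7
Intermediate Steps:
q = Rational(3137, 403) (q = Add(7, Mul(-1, Mul(Add(-51, Add(-71, -194)), Pow(Add(352, 51), -1)))) = Add(7, Mul(-1, Mul(Add(-51, -265), Pow(403, -1)))) = Add(7, Mul(-1, Mul(-316, Rational(1, 403)))) = Add(7, Mul(-1, Rational(-316, 403))) = Add(7, Rational(316, 403)) = Rational(3137, 403) ≈ 7.7841)
Function('h')(n) = Mul(Rational(3137, 403), Pow(n, 2))
Pow(Function('h')(-424), -1) = Pow(Mul(Rational(3137, 403), Pow(-424, 2)), -1) = Pow(Mul(Rational(3137, 403), 179776), -1) = Pow(Rational(563957312, 403), -1) = Rational(403, 563957312)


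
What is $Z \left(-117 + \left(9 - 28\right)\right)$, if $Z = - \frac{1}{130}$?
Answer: $\frac{68}{65} \approx 1.0462$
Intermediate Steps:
$Z = - \frac{1}{130}$ ($Z = \left(-1\right) \frac{1}{130} = - \frac{1}{130} \approx -0.0076923$)
$Z \left(-117 + \left(9 - 28\right)\right) = - \frac{-117 + \left(9 - 28\right)}{130} = - \frac{-117 - 19}{130} = \left(- \frac{1}{130}\right) \left(-136\right) = \frac{68}{65}$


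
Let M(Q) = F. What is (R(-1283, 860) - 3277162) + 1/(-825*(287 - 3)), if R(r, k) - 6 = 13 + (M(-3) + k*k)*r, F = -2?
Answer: -223096096631101/234300 ≈ -9.5218e+8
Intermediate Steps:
M(Q) = -2
R(r, k) = 19 + r*(-2 + k**2) (R(r, k) = 6 + (13 + (-2 + k*k)*r) = 6 + (13 + (-2 + k**2)*r) = 6 + (13 + r*(-2 + k**2)) = 19 + r*(-2 + k**2))
(R(-1283, 860) - 3277162) + 1/(-825*(287 - 3)) = ((19 - 2*(-1283) - 1283*860**2) - 3277162) + 1/(-825*(287 - 3)) = ((19 + 2566 - 1283*739600) - 3277162) + 1/(-825*284) = ((19 + 2566 - 948906800) - 3277162) + 1/(-234300) = (-948904215 - 3277162) - 1/234300 = -952181377 - 1/234300 = -223096096631101/234300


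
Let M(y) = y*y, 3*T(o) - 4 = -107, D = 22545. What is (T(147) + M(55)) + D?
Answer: 76607/3 ≈ 25536.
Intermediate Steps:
T(o) = -103/3 (T(o) = 4/3 + (⅓)*(-107) = 4/3 - 107/3 = -103/3)
M(y) = y²
(T(147) + M(55)) + D = (-103/3 + 55²) + 22545 = (-103/3 + 3025) + 22545 = 8972/3 + 22545 = 76607/3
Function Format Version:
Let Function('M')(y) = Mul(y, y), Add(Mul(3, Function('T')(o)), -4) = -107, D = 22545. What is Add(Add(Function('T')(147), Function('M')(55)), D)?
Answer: Rational(76607, 3) ≈ 25536.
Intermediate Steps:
Function('T')(o) = Rational(-103, 3) (Function('T')(o) = Add(Rational(4, 3), Mul(Rational(1, 3), -107)) = Add(Rational(4, 3), Rational(-107, 3)) = Rational(-103, 3))
Function('M')(y) = Pow(y, 2)
Add(Add(Function('T')(147), Function('M')(55)), D) = Add(Add(Rational(-103, 3), Pow(55, 2)), 22545) = Add(Add(Rational(-103, 3), 3025), 22545) = Add(Rational(8972, 3), 22545) = Rational(76607, 3)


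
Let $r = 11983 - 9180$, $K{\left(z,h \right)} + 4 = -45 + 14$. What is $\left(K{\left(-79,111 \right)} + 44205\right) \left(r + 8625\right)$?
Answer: $504774760$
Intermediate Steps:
$K{\left(z,h \right)} = -35$ ($K{\left(z,h \right)} = -4 + \left(-45 + 14\right) = -4 - 31 = -35$)
$r = 2803$
$\left(K{\left(-79,111 \right)} + 44205\right) \left(r + 8625\right) = \left(-35 + 44205\right) \left(2803 + 8625\right) = 44170 \cdot 11428 = 504774760$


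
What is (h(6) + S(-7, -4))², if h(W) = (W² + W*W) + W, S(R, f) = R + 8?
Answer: 6241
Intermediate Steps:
S(R, f) = 8 + R
h(W) = W + 2*W² (h(W) = (W² + W²) + W = 2*W² + W = W + 2*W²)
(h(6) + S(-7, -4))² = (6*(1 + 2*6) + (8 - 7))² = (6*(1 + 12) + 1)² = (6*13 + 1)² = (78 + 1)² = 79² = 6241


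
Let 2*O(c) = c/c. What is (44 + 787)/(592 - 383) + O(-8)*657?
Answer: 138975/418 ≈ 332.48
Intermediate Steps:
O(c) = ½ (O(c) = (c/c)/2 = (½)*1 = ½)
(44 + 787)/(592 - 383) + O(-8)*657 = (44 + 787)/(592 - 383) + (½)*657 = 831/209 + 657/2 = 138975/418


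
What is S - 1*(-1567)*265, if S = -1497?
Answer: 413758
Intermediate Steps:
S - 1*(-1567)*265 = -1497 - 1*(-1567)*265 = -1497 + 1567*265 = -1497 + 415255 = 413758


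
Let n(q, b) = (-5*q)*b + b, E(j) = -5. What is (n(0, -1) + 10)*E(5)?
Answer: -45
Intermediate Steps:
n(q, b) = b - 5*b*q (n(q, b) = -5*b*q + b = b - 5*b*q)
(n(0, -1) + 10)*E(5) = (-(1 - 5*0) + 10)*(-5) = (-(1 + 0) + 10)*(-5) = (-1*1 + 10)*(-5) = (-1 + 10)*(-5) = 9*(-5) = -45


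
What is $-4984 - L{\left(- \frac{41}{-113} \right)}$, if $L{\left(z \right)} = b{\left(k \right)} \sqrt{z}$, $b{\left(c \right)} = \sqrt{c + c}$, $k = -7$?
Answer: $-4984 - \frac{i \sqrt{64862}}{113} \approx -4984.0 - 2.2538 i$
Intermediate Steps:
$b{\left(c \right)} = \sqrt{2} \sqrt{c}$ ($b{\left(c \right)} = \sqrt{2 c} = \sqrt{2} \sqrt{c}$)
$L{\left(z \right)} = i \sqrt{14} \sqrt{z}$ ($L{\left(z \right)} = \sqrt{2} \sqrt{-7} \sqrt{z} = \sqrt{2} i \sqrt{7} \sqrt{z} = i \sqrt{14} \sqrt{z}$)
$-4984 - L{\left(- \frac{41}{-113} \right)} = -4984 - i \sqrt{14} \sqrt{- \frac{41}{-113}} = -4984 - i \sqrt{14} \sqrt{\left(-41\right) \left(- \frac{1}{113}\right)} = -4984 - i \sqrt{14} \sqrt{\frac{41}{113}} = -4984 - i \sqrt{14} \frac{\sqrt{4633}}{113} = -4984 - \frac{i \sqrt{64862}}{113}$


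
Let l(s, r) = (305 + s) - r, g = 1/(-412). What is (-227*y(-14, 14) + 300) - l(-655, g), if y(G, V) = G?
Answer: 1577135/412 ≈ 3828.0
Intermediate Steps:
g = -1/412 ≈ -0.0024272
l(s, r) = 305 + s - r
(-227*y(-14, 14) + 300) - l(-655, g) = (-227*(-14) + 300) - (305 - 655 - 1*(-1/412)) = (3178 + 300) - (305 - 655 + 1/412) = 3478 - 1*(-144199/412) = 3478 + 144199/412 = 1577135/412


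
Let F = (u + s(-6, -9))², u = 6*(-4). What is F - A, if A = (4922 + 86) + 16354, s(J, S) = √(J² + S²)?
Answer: -20669 - 144*√13 ≈ -21188.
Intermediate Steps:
u = -24
A = 21362 (A = 5008 + 16354 = 21362)
F = (-24 + 3*√13)² (F = (-24 + √((-6)² + (-9)²))² = (-24 + √(36 + 81))² = (-24 + √117)² = (-24 + 3*√13)² ≈ 173.80)
F - A = (693 - 144*√13) - 1*21362 = (693 - 144*√13) - 21362 = -20669 - 144*√13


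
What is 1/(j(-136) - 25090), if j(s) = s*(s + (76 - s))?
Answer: -1/35426 ≈ -2.8228e-5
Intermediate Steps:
j(s) = 76*s (j(s) = s*76 = 76*s)
1/(j(-136) - 25090) = 1/(76*(-136) - 25090) = 1/(-10336 - 25090) = 1/(-35426) = -1/35426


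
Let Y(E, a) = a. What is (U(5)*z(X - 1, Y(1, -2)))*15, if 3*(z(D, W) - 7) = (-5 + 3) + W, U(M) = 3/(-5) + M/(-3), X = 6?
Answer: -578/3 ≈ -192.67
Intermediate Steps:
U(M) = -⅗ - M/3 (U(M) = 3*(-⅕) + M*(-⅓) = -⅗ - M/3)
z(D, W) = 19/3 + W/3 (z(D, W) = 7 + ((-5 + 3) + W)/3 = 7 + (-2 + W)/3 = 7 + (-⅔ + W/3) = 19/3 + W/3)
(U(5)*z(X - 1, Y(1, -2)))*15 = ((-⅗ - ⅓*5)*(19/3 + (⅓)*(-2)))*15 = ((-⅗ - 5/3)*(19/3 - ⅔))*15 = -34/15*17/3*15 = -578/45*15 = -578/3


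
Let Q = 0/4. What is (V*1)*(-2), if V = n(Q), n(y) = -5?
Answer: 10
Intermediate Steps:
Q = 0 (Q = 0*(1/4) = 0)
V = -5
(V*1)*(-2) = -5*1*(-2) = -5*(-2) = 10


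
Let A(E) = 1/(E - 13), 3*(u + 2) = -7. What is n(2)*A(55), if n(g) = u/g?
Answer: -13/252 ≈ -0.051587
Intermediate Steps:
u = -13/3 (u = -2 + (⅓)*(-7) = -2 - 7/3 = -13/3 ≈ -4.3333)
A(E) = 1/(-13 + E)
n(g) = -13/(3*g)
n(2)*A(55) = (-13/3/2)/(-13 + 55) = -13/3*½/42 = -13/6*1/42 = -13/252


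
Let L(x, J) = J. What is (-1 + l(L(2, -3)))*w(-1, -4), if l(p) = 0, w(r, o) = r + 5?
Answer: -4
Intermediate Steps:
w(r, o) = 5 + r
(-1 + l(L(2, -3)))*w(-1, -4) = (-1 + 0)*(5 - 1) = -1*4 = -4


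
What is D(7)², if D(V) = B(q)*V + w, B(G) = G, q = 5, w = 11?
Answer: 2116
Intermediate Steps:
D(V) = 11 + 5*V (D(V) = 5*V + 11 = 11 + 5*V)
D(7)² = (11 + 5*7)² = (11 + 35)² = 46² = 2116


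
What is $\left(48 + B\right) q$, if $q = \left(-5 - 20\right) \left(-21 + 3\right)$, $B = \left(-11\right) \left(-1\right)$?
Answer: $26550$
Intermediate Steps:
$B = 11$
$q = 450$ ($q = \left(-25\right) \left(-18\right) = 450$)
$\left(48 + B\right) q = \left(48 + 11\right) 450 = 59 \cdot 450 = 26550$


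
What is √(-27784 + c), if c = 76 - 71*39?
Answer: I*√30477 ≈ 174.58*I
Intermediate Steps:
c = -2693 (c = 76 - 2769 = -2693)
√(-27784 + c) = √(-27784 - 2693) = √(-30477) = I*√30477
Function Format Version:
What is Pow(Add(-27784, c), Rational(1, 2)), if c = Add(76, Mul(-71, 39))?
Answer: Mul(I, Pow(30477, Rational(1, 2))) ≈ Mul(174.58, I)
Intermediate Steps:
c = -2693 (c = Add(76, -2769) = -2693)
Pow(Add(-27784, c), Rational(1, 2)) = Pow(Add(-27784, -2693), Rational(1, 2)) = Pow(-30477, Rational(1, 2)) = Mul(I, Pow(30477, Rational(1, 2)))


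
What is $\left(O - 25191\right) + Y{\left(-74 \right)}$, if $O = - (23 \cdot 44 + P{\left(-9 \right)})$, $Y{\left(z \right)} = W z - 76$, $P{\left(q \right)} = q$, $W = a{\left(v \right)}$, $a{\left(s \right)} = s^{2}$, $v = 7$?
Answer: $-29896$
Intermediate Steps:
$W = 49$ ($W = 7^{2} = 49$)
$Y{\left(z \right)} = -76 + 49 z$ ($Y{\left(z \right)} = 49 z - 76 = -76 + 49 z$)
$O = -1003$ ($O = - (23 \cdot 44 - 9) = - (1012 - 9) = \left(-1\right) 1003 = -1003$)
$\left(O - 25191\right) + Y{\left(-74 \right)} = \left(-1003 - 25191\right) + \left(-76 + 49 \left(-74\right)\right) = -26194 - 3702 = -29896$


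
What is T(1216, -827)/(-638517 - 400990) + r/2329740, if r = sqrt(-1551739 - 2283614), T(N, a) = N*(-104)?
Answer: 126464/1039507 + I*sqrt(3835353)/2329740 ≈ 0.12166 + 0.00084061*I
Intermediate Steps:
T(N, a) = -104*N
r = I*sqrt(3835353) (r = sqrt(-3835353) = I*sqrt(3835353) ≈ 1958.4*I)
T(1216, -827)/(-638517 - 400990) + r/2329740 = (-104*1216)/(-638517 - 400990) + (I*sqrt(3835353))/2329740 = -126464/(-1039507) + (I*sqrt(3835353))*(1/2329740) = -126464*(-1/1039507) + I*sqrt(3835353)/2329740 = 126464/1039507 + I*sqrt(3835353)/2329740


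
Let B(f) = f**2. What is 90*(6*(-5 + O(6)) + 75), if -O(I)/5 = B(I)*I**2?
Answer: -3495150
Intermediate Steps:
O(I) = -5*I**4 (O(I) = -5*I**2*I**2 = -5*I**4)
90*(6*(-5 + O(6)) + 75) = 90*(6*(-5 - 5*6**4) + 75) = 90*(6*(-5 - 5*1296) + 75) = 90*(6*(-5 - 6480) + 75) = 90*(6*(-6485) + 75) = 90*(-38910 + 75) = 90*(-38835) = -3495150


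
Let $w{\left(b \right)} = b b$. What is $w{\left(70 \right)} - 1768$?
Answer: $3132$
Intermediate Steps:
$w{\left(b \right)} = b^{2}$
$w{\left(70 \right)} - 1768 = 70^{2} - 1768 = 4900 - 1768 = 3132$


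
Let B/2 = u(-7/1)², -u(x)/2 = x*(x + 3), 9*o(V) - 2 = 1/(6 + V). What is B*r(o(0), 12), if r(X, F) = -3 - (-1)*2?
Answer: -6272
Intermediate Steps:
o(V) = 2/9 + 1/(9*(6 + V))
r(X, F) = -1 (r(X, F) = -3 - 1*(-2) = -3 + 2 = -1)
u(x) = -2*x*(3 + x) (u(x) = -2*x*(x + 3) = -2*x*(3 + x))
B = 6272 (B = 2*(-2*(-7/1)*(3 - 7/1))² = 2*(-2*(-7*1)*(3 - 7*1))² = 2*(-2*(-7)*(3 - 7))² = 2*(-2*(-7)*(-4))² = 2*(-56)² = 2*3136 = 6272)
B*r(o(0), 12) = 6272*(-1) = -6272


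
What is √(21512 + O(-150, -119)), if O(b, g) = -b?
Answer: √21662 ≈ 147.18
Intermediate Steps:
√(21512 + O(-150, -119)) = √(21512 - 1*(-150)) = √(21512 + 150) = √21662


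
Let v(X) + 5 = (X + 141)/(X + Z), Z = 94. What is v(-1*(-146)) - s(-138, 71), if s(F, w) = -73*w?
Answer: 1243007/240 ≈ 5179.2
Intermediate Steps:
v(X) = -5 + (141 + X)/(94 + X) (v(X) = -5 + (X + 141)/(X + 94) = -5 + (141 + X)/(94 + X))
v(-1*(-146)) - s(-138, 71) = (-329 - (-4)*(-146))/(94 - 1*(-146)) - (-73)*71 = (-329 - 4*146)/(94 + 146) - 1*(-5183) = (-329 - 584)/240 + 5183 = (1/240)*(-913) + 5183 = -913/240 + 5183 = 1243007/240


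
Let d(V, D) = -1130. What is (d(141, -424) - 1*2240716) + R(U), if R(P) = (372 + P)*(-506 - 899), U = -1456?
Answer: -718826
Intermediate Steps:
R(P) = -522660 - 1405*P (R(P) = (372 + P)*(-1405) = -522660 - 1405*P)
(d(141, -424) - 1*2240716) + R(U) = (-1130 - 1*2240716) + (-522660 - 1405*(-1456)) = (-1130 - 2240716) + (-522660 + 2045680) = -2241846 + 1523020 = -718826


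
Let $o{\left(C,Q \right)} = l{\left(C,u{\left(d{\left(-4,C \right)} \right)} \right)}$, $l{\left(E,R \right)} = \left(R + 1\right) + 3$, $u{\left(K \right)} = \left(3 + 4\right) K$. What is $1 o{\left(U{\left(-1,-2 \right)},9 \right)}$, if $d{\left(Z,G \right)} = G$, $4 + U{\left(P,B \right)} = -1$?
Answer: $-31$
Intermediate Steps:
$U{\left(P,B \right)} = -5$ ($U{\left(P,B \right)} = -4 - 1 = -5$)
$u{\left(K \right)} = 7 K$
$l{\left(E,R \right)} = 4 + R$ ($l{\left(E,R \right)} = \left(1 + R\right) + 3 = 4 + R$)
$o{\left(C,Q \right)} = 4 + 7 C$
$1 o{\left(U{\left(-1,-2 \right)},9 \right)} = 1 \left(4 + 7 \left(-5\right)\right) = 1 \left(4 - 35\right) = 1 \left(-31\right) = -31$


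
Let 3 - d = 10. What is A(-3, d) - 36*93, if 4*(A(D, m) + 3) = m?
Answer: -13411/4 ≈ -3352.8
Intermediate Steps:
d = -7 (d = 3 - 1*10 = 3 - 10 = -7)
A(D, m) = -3 + m/4
A(-3, d) - 36*93 = (-3 + (¼)*(-7)) - 36*93 = (-3 - 7/4) - 3348 = -19/4 - 3348 = -13411/4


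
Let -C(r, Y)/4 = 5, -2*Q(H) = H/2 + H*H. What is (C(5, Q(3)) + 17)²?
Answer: 9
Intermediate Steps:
Q(H) = -H²/2 - H/4 (Q(H) = -(H/2 + H*H)/2 = -(H*(½) + H²)/2 = -(H/2 + H²)/2 = -(H² + H/2)/2 = -H²/2 - H/4)
C(r, Y) = -20 (C(r, Y) = -4*5 = -20)
(C(5, Q(3)) + 17)² = (-20 + 17)² = (-3)² = 9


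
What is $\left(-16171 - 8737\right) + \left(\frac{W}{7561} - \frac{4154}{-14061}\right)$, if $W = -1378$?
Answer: $- \frac{2648087492332}{106315221} \approx -24908.0$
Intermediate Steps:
$\left(-16171 - 8737\right) + \left(\frac{W}{7561} - \frac{4154}{-14061}\right) = \left(-16171 - 8737\right) - \left(- \frac{4154}{14061} + \frac{1378}{7561}\right) = -24908 - - \frac{12032336}{106315221} = -24908 + \left(- \frac{1378}{7561} + \frac{4154}{14061}\right) = -24908 + \frac{12032336}{106315221} = - \frac{2648087492332}{106315221}$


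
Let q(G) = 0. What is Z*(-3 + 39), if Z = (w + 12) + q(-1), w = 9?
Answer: 756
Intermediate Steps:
Z = 21 (Z = (9 + 12) + 0 = 21 + 0 = 21)
Z*(-3 + 39) = 21*(-3 + 39) = 21*36 = 756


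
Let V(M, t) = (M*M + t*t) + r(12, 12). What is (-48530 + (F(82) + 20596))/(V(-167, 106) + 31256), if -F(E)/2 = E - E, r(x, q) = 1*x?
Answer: -27934/70393 ≈ -0.39683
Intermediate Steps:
r(x, q) = x
F(E) = 0 (F(E) = -2*(E - E) = -2*0 = 0)
V(M, t) = 12 + M² + t² (V(M, t) = (M*M + t*t) + 12 = (M² + t²) + 12 = 12 + M² + t²)
(-48530 + (F(82) + 20596))/(V(-167, 106) + 31256) = (-48530 + (0 + 20596))/((12 + (-167)² + 106²) + 31256) = (-48530 + 20596)/((12 + 27889 + 11236) + 31256) = -27934/(39137 + 31256) = -27934/70393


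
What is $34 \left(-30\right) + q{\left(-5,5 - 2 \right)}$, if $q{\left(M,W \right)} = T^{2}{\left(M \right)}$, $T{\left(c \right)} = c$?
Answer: $-995$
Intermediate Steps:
$q{\left(M,W \right)} = M^{2}$
$34 \left(-30\right) + q{\left(-5,5 - 2 \right)} = 34 \left(-30\right) + \left(-5\right)^{2} = -1020 + 25 = -995$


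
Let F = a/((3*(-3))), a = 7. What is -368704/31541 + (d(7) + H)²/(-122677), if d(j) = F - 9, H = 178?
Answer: -3736049703284/313417775817 ≈ -11.920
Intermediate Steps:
F = -7/9 (F = 7/((3*(-3))) = 7/(-9) = 7*(-⅑) = -7/9 ≈ -0.77778)
d(j) = -88/9 (d(j) = -7/9 - 9 = -88/9)
-368704/31541 + (d(7) + H)²/(-122677) = -368704/31541 + (-88/9 + 178)²/(-122677) = -368704*1/31541 + (1514/9)²*(-1/122677) = -368704/31541 + (2292196/81)*(-1/122677) = -368704/31541 - 2292196/9936837 = -3736049703284/313417775817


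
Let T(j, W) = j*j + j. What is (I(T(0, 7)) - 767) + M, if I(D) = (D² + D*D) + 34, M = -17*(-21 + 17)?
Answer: -665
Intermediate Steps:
T(j, W) = j + j² (T(j, W) = j² + j = j + j²)
M = 68 (M = -17*(-4) = 68)
I(D) = 34 + 2*D² (I(D) = (D² + D²) + 34 = 2*D² + 34 = 34 + 2*D²)
(I(T(0, 7)) - 767) + M = ((34 + 2*(0*(1 + 0))²) - 767) + 68 = ((34 + 2*(0*1)²) - 767) + 68 = ((34 + 2*0²) - 767) + 68 = ((34 + 2*0) - 767) + 68 = ((34 + 0) - 767) + 68 = (34 - 767) + 68 = -733 + 68 = -665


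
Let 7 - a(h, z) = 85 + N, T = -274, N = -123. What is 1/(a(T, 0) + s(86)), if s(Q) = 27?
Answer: 1/72 ≈ 0.013889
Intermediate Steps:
a(h, z) = 45 (a(h, z) = 7 - (85 - 123) = 7 - 1*(-38) = 7 + 38 = 45)
1/(a(T, 0) + s(86)) = 1/(45 + 27) = 1/72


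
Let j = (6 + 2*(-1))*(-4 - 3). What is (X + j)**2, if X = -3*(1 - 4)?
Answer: 361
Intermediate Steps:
j = -28 (j = (6 - 2)*(-7) = 4*(-7) = -28)
X = 9 (X = -3*(-3) = 9)
(X + j)**2 = (9 - 28)**2 = (-19)**2 = 361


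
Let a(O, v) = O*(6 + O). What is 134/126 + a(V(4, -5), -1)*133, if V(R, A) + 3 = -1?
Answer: -66965/63 ≈ -1062.9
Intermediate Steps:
V(R, A) = -4 (V(R, A) = -3 - 1 = -4)
134/126 + a(V(4, -5), -1)*133 = 134/126 - 4*(6 - 4)*133 = 134*(1/126) - 4*2*133 = 67/63 - 8*133 = 67/63 - 1064 = -66965/63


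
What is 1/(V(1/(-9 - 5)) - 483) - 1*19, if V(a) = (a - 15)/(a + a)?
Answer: -14347/755 ≈ -19.003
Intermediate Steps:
V(a) = (-15 + a)/(2*a) (V(a) = (-15 + a)/((2*a)) = (-15 + a)*(1/(2*a)) = (-15 + a)/(2*a))
1/(V(1/(-9 - 5)) - 483) - 1*19 = 1/((-15 + 1/(-9 - 5))/(2*(1/(-9 - 5))) - 483) - 1*19 = 1/((-15 + 1/(-14))/(2*(1/(-14))) - 483) - 19 = 1/((-15 - 1/14)/(2*(-1/14)) - 483) - 19 = 1/((1/2)*(-14)*(-211/14) - 483) - 19 = 1/(211/2 - 483) - 19 = 1/(-755/2) - 19 = -2/755 - 19 = -14347/755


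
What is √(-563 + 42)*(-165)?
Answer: -165*I*√521 ≈ -3766.2*I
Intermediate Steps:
√(-563 + 42)*(-165) = √(-521)*(-165) = (I*√521)*(-165) = -165*I*√521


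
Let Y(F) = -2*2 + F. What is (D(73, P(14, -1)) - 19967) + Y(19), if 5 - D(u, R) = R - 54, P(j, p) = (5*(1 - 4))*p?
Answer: -19908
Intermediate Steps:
Y(F) = -4 + F
P(j, p) = -15*p (P(j, p) = (5*(-3))*p = -15*p)
D(u, R) = 59 - R (D(u, R) = 5 - (R - 54) = 5 - (-54 + R) = 5 + (54 - R) = 59 - R)
(D(73, P(14, -1)) - 19967) + Y(19) = ((59 - (-15)*(-1)) - 19967) + (-4 + 19) = ((59 - 1*15) - 19967) + 15 = ((59 - 15) - 19967) + 15 = (44 - 19967) + 15 = -19923 + 15 = -19908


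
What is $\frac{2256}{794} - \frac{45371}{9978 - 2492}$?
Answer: $- \frac{9568079}{2971942} \approx -3.2195$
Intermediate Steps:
$\frac{2256}{794} - \frac{45371}{9978 - 2492} = 2256 \cdot \frac{1}{794} - \frac{45371}{7486} = \frac{1128}{397} - \frac{45371}{7486} = - \frac{9568079}{2971942}$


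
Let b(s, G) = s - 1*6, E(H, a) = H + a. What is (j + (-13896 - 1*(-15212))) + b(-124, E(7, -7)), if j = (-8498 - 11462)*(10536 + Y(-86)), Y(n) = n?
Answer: -208580814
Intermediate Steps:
b(s, G) = -6 + s (b(s, G) = s - 6 = -6 + s)
j = -208582000 (j = (-8498 - 11462)*(10536 - 86) = -19960*10450 = -208582000)
(j + (-13896 - 1*(-15212))) + b(-124, E(7, -7)) = (-208582000 + (-13896 - 1*(-15212))) + (-6 - 124) = (-208582000 + (-13896 + 15212)) - 130 = (-208582000 + 1316) - 130 = -208580684 - 130 = -208580814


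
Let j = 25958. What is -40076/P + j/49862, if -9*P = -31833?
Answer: -953228033/88180947 ≈ -10.810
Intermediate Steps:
P = 3537 (P = -⅑*(-31833) = 3537)
-40076/P + j/49862 = -40076/3537 + 25958/49862 = -40076*1/3537 + 25958*(1/49862) = -40076/3537 + 12979/24931 = -953228033/88180947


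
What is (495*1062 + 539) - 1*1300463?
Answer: -774234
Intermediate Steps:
(495*1062 + 539) - 1*1300463 = (525690 + 539) - 1300463 = 526229 - 1300463 = -774234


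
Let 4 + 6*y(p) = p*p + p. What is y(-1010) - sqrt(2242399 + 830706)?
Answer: 509543/3 - sqrt(3073105) ≈ 1.6809e+5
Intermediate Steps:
y(p) = -2/3 + p/6 + p**2/6 (y(p) = -2/3 + (p*p + p)/6 = -2/3 + (p**2 + p)/6 = -2/3 + (p + p**2)/6 = -2/3 + (p/6 + p**2/6) = -2/3 + p/6 + p**2/6)
y(-1010) - sqrt(2242399 + 830706) = (-2/3 + (1/6)*(-1010) + (1/6)*(-1010)**2) - sqrt(2242399 + 830706) = (-2/3 - 505/3 + (1/6)*1020100) - sqrt(3073105) = (-2/3 - 505/3 + 510050/3) - sqrt(3073105) = 509543/3 - sqrt(3073105)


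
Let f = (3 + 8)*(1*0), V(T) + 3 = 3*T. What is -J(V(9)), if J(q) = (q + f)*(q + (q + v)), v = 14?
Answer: -1488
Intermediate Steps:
V(T) = -3 + 3*T
f = 0 (f = 11*0 = 0)
J(q) = q*(14 + 2*q) (J(q) = (q + 0)*(q + (q + 14)) = q*(q + (14 + q)) = q*(14 + 2*q))
-J(V(9)) = -2*(-3 + 3*9)*(7 + (-3 + 3*9)) = -2*(-3 + 27)*(7 + (-3 + 27)) = -2*24*(7 + 24) = -2*24*31 = -1*1488 = -1488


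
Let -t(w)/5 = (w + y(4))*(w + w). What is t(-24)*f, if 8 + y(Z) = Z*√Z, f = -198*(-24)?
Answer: -27371520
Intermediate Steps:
f = 4752
y(Z) = -8 + Z^(3/2) (y(Z) = -8 + Z*√Z = -8 + Z^(3/2))
t(w) = -10*w² (t(w) = -5*(w + (-8 + 4^(3/2)))*(w + w) = -5*(w + (-8 + 8))*2*w = -5*(w + 0)*2*w = -5*w*2*w = -10*w²)
t(-24)*f = -10*(-24)²*4752 = -10*576*4752 = -5760*4752 = -27371520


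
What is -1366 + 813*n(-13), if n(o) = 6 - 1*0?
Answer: 3512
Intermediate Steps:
n(o) = 6 (n(o) = 6 + 0 = 6)
-1366 + 813*n(-13) = -1366 + 813*6 = -1366 + 4878 = 3512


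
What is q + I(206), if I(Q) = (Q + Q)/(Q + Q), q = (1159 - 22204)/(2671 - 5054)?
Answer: 23428/2383 ≈ 9.8313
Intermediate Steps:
q = 21045/2383 (q = -21045/(-2383) = -21045*(-1/2383) = 21045/2383 ≈ 8.8313)
I(Q) = 1 (I(Q) = (2*Q)/((2*Q)) = (2*Q)*(1/(2*Q)) = 1)
q + I(206) = 21045/2383 + 1 = 23428/2383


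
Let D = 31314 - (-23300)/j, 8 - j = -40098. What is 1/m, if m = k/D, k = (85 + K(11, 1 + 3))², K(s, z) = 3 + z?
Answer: 156987823/42432148 ≈ 3.6997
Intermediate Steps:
j = 40106 (j = 8 - 1*(-40098) = 8 + 40098 = 40106)
D = 627951292/20053 (D = 31314 - (-23300)/40106 = 31314 - 1*(-11650/20053) = 31314 + 11650/20053 = 627951292/20053 ≈ 31315.)
k = 8464 (k = (85 + (3 + (1 + 3)))² = (85 + (3 + 4))² = (85 + 7)² = 92² = 8464)
m = 42432148/156987823 (m = 8464/(627951292/20053) = 8464*(20053/627951292) = 42432148/156987823 ≈ 0.27029)
1/m = 1/(42432148/156987823) = 156987823/42432148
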